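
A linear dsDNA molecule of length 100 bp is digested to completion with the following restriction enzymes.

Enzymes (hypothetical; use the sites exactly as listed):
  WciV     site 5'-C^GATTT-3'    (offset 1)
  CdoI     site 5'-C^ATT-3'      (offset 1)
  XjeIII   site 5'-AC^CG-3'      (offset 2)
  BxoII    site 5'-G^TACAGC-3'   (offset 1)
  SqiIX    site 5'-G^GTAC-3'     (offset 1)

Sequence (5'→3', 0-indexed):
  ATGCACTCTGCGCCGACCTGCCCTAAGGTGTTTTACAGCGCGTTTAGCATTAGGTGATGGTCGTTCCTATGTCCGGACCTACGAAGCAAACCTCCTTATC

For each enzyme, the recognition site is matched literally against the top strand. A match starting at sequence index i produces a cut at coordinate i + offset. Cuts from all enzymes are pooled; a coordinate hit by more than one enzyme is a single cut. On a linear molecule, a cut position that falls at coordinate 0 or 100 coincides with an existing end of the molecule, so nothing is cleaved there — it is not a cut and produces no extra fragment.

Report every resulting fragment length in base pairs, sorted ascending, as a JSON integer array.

Scan for sites:
  WciV (CGATTT, off=1): no sites
  CdoI (CATT, off=1): starts [47] → cuts [48]
  XjeIII (ACCG, off=2): no sites
  BxoII (GTACAGC, off=1): no sites
  SqiIX (GGTAC, off=1): no sites

All cut coordinates (distinct, sorted): [48]

Fragments:
  [0,48): 48 bp
  [48,100): 52 bp

[48,52]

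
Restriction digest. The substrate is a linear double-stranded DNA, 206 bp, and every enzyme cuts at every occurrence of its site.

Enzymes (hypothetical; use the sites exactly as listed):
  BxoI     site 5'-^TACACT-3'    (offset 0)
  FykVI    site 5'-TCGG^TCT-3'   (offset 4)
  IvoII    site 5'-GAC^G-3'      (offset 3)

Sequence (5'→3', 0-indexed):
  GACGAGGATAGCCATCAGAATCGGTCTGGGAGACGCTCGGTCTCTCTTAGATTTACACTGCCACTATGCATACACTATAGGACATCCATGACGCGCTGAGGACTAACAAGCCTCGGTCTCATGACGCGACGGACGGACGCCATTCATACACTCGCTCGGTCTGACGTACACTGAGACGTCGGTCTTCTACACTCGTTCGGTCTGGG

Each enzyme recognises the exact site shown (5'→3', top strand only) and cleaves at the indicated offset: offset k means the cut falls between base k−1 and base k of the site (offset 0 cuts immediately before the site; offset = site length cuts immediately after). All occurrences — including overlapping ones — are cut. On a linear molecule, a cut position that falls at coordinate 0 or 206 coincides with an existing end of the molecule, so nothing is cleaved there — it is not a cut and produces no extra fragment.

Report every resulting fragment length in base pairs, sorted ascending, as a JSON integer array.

[1,3,4,4,5,5,5,6,6,6,8,9,10,11,13,13,13,17,21,22,24]

Site scan:
  BxoI TACACT/0: at [53, 70, 146, 166, 187] ⇒ [53, 70, 146, 166, 187]
  FykVI TCGGTCT/4: at [20, 36, 112, 155, 178, 196] ⇒ [24, 40, 116, 159, 182, 200]
  IvoII GACG/3: at [0, 31, 89, 122, 127, 131, 135, 162, 174] ⇒ [3, 34, 92, 125, 130, 134, 138, 165, 177]

Pooled cuts: [3, 24, 34, 40, 53, 70, 92, 116, 125, 130, 134, 138, 146, 159, 165, 166, 177, 182, 187, 200]

Fragment lengths:
  [0,3): 3 bp
  [3,24): 21 bp
  [24,34): 10 bp
  [34,40): 6 bp
  [40,53): 13 bp
  [53,70): 17 bp
  [70,92): 22 bp
  [92,116): 24 bp
  [116,125): 9 bp
  [125,130): 5 bp
  [130,134): 4 bp
  [134,138): 4 bp
  [138,146): 8 bp
  [146,159): 13 bp
  [159,165): 6 bp
  [165,166): 1 bp
  [166,177): 11 bp
  [177,182): 5 bp
  [182,187): 5 bp
  [187,200): 13 bp
  [200,206): 6 bp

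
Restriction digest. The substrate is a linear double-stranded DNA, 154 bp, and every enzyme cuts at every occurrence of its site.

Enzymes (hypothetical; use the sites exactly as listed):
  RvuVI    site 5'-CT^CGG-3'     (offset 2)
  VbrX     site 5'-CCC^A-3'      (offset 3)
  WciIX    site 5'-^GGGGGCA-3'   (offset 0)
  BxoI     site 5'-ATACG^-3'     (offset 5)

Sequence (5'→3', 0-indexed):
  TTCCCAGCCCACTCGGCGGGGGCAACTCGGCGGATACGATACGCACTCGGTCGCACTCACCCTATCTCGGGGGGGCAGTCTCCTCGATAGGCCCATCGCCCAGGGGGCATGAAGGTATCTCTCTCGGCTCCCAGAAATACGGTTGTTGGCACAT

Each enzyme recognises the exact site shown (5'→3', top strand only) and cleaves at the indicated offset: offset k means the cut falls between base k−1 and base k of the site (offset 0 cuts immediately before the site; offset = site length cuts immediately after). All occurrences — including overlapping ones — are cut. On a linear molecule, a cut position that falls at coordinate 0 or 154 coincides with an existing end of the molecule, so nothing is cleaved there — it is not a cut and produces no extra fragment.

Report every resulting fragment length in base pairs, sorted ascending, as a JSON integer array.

Per-enzyme occurrences:
  RvuVI (CTCGG, off=2): starts [11, 25, 45, 65, 122] → cuts [13, 27, 47, 67, 124]
  VbrX (CCCA, off=3): starts [2, 7, 91, 98, 129] → cuts [5, 10, 94, 101, 132]
  WciIX (GGGGGCA, off=0): starts [17, 70, 102] → cuts [17, 70, 102]
  BxoI (ATACG, off=5): starts [33, 38, 136] → cuts [38, 43, 141]

Pooled cuts: [5, 10, 13, 17, 27, 38, 43, 47, 67, 70, 94, 101, 102, 124, 132, 141]

Fragment lengths:
  [0,5): 5 bp
  [5,10): 5 bp
  [10,13): 3 bp
  [13,17): 4 bp
  [17,27): 10 bp
  [27,38): 11 bp
  [38,43): 5 bp
  [43,47): 4 bp
  [47,67): 20 bp
  [67,70): 3 bp
  [70,94): 24 bp
  [94,101): 7 bp
  [101,102): 1 bp
  [102,124): 22 bp
  [124,132): 8 bp
  [132,141): 9 bp
  [141,154): 13 bp

[1,3,3,4,4,5,5,5,7,8,9,10,11,13,20,22,24]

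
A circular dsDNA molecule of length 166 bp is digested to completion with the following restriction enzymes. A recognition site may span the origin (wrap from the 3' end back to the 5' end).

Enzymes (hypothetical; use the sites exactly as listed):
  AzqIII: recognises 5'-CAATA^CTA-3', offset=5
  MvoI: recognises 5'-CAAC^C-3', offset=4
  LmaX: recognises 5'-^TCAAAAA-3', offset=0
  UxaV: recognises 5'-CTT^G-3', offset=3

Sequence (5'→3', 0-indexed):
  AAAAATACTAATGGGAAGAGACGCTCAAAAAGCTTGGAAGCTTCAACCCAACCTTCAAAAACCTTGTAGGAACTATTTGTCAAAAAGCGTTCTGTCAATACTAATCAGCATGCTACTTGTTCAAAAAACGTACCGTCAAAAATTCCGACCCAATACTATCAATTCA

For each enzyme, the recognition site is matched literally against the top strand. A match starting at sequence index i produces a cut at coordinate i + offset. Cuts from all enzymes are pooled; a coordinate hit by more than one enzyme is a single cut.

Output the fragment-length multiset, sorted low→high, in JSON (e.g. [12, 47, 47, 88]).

[2,2,5,8,11,11,12,14,15,18,20,21,27]

Scan for sites:
  AzqIII CAATACTA/5: at [95, 150] ⇒ [100, 155]
  MvoI CAACC/4: at [43, 48] ⇒ [47, 52]
  LmaX TCAAAAA/0: at [24, 54, 79, 120, 135, 163] ⇒ [24, 54, 79, 120, 135, 163]
  UxaV CTTG/3: at [32, 62, 115] ⇒ [35, 65, 118]

All cut coordinates (distinct, sorted): [24, 35, 47, 52, 54, 65, 79, 100, 118, 120, 135, 155, 163]

Fragment lengths:
  24→35: 11 bp
  35→47: 12 bp
  47→52: 5 bp
  52→54: 2 bp
  54→65: 11 bp
  65→79: 14 bp
  79→100: 21 bp
  100→118: 18 bp
  118→120: 2 bp
  120→135: 15 bp
  135→155: 20 bp
  155→163: 8 bp
  163→24 (wrap): 166-163+24 = 27 bp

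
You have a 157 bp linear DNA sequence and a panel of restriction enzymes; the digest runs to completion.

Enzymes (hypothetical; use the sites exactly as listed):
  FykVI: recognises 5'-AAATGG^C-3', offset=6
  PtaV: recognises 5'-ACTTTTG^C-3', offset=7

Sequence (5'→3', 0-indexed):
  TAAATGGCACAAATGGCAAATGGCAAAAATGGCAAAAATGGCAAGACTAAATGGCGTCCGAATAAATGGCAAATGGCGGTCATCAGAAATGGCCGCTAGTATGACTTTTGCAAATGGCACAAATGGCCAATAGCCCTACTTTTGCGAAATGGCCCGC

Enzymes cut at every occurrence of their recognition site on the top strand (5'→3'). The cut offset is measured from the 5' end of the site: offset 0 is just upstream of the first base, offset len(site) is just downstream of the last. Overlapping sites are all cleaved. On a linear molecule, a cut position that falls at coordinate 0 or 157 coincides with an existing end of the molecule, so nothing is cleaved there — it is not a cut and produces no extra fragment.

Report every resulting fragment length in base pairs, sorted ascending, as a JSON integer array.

[5,7,7,7,7,8,9,9,9,9,13,15,16,18,18]

Scan for sites:
  FykVI (AAATGGC, off=6): starts [1, 10, 17, 26, 35, 48, 63, 70, 86, 111, 120, 146] → cuts [7, 16, 23, 32, 41, 54, 69, 76, 92, 117, 126, 152]
  PtaV (ACTTTTGC, off=7): starts [103, 137] → cuts [110, 144]

All cut coordinates (distinct, sorted): [7, 16, 23, 32, 41, 54, 69, 76, 92, 110, 117, 126, 144, 152]

Fragments:
  [0,7): 7 bp
  [7,16): 9 bp
  [16,23): 7 bp
  [23,32): 9 bp
  [32,41): 9 bp
  [41,54): 13 bp
  [54,69): 15 bp
  [69,76): 7 bp
  [76,92): 16 bp
  [92,110): 18 bp
  [110,117): 7 bp
  [117,126): 9 bp
  [126,144): 18 bp
  [144,152): 8 bp
  [152,157): 5 bp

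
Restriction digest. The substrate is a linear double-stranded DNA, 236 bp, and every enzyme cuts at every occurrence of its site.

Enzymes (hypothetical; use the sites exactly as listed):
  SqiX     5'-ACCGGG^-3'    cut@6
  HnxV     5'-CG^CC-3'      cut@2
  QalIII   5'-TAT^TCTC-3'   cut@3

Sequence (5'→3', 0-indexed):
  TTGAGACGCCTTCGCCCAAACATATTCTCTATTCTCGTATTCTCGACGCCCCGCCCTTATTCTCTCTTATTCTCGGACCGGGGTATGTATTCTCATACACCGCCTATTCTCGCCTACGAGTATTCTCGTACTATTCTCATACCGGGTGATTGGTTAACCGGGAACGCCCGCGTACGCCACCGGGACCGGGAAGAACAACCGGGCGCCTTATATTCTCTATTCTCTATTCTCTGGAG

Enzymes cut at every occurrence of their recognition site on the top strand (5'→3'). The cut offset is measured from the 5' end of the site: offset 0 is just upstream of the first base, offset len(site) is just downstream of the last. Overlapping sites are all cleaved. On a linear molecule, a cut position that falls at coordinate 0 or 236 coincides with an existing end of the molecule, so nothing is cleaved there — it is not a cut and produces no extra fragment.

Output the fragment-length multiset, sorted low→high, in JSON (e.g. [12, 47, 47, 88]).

Scan for sites:
  SqiX ACCGGG/6: at [76, 140, 156, 178, 184, 197] ⇒ [82, 146, 162, 184, 190, 203]
  HnxV CGCC/2: at [6, 12, 46, 51, 100, 110, 164, 174, 203] ⇒ [8, 14, 48, 53, 102, 112, 166, 176, 205]
  QalIII TATTCTC/3: at [22, 29, 37, 57, 67, 87, 104, 120, 131, 210, 217, 224] ⇒ [25, 32, 40, 60, 70, 90, 107, 123, 134, 213, 220, 227]

All cut coordinates (distinct, sorted): [8, 14, 25, 32, 40, 48, 53, 60, 70, 82, 90, 102, 107, 112, 123, 134, 146, 162, 166, 176, 184, 190, 203, 205, 213, 220, 227]

Fragments:
  [0,8): 8 bp
  [8,14): 6 bp
  [14,25): 11 bp
  [25,32): 7 bp
  [32,40): 8 bp
  [40,48): 8 bp
  [48,53): 5 bp
  [53,60): 7 bp
  [60,70): 10 bp
  [70,82): 12 bp
  [82,90): 8 bp
  [90,102): 12 bp
  [102,107): 5 bp
  [107,112): 5 bp
  [112,123): 11 bp
  [123,134): 11 bp
  [134,146): 12 bp
  [146,162): 16 bp
  [162,166): 4 bp
  [166,176): 10 bp
  [176,184): 8 bp
  [184,190): 6 bp
  [190,203): 13 bp
  [203,205): 2 bp
  [205,213): 8 bp
  [213,220): 7 bp
  [220,227): 7 bp
  [227,236): 9 bp

[2,4,5,5,5,6,6,7,7,7,7,8,8,8,8,8,8,9,10,10,11,11,11,12,12,12,13,16]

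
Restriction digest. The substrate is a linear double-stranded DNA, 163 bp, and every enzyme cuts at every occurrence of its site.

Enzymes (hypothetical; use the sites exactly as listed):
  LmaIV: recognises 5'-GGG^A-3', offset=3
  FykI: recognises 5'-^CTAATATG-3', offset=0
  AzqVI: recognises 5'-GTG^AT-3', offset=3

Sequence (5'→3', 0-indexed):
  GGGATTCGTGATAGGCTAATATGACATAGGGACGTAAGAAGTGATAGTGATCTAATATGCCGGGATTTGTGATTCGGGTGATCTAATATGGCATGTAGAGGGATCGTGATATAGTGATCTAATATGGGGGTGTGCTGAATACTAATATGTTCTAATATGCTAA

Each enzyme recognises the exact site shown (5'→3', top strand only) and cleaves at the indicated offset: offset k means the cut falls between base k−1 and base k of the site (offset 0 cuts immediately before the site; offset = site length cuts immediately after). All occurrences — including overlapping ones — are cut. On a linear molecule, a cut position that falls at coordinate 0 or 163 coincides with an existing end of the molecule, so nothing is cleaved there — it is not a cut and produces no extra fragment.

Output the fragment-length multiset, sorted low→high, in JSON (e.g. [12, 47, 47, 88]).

Site scan:
  LmaIV GGGA/3: at [0, 28, 61, 99] ⇒ [3, 31, 64, 102]
  FykI CTAATATG/0: at [15, 51, 82, 118, 141, 151] ⇒ [15, 51, 82, 118, 141, 151]
  AzqVI GTGAT/3: at [7, 40, 46, 68, 77, 105, 113] ⇒ [10, 43, 49, 71, 80, 108, 116]

All cut coordinates (distinct, sorted): [3, 10, 15, 31, 43, 49, 51, 64, 71, 80, 82, 102, 108, 116, 118, 141, 151]

Fragment lengths:
  [0,3): 3 bp
  [3,10): 7 bp
  [10,15): 5 bp
  [15,31): 16 bp
  [31,43): 12 bp
  [43,49): 6 bp
  [49,51): 2 bp
  [51,64): 13 bp
  [64,71): 7 bp
  [71,80): 9 bp
  [80,82): 2 bp
  [82,102): 20 bp
  [102,108): 6 bp
  [108,116): 8 bp
  [116,118): 2 bp
  [118,141): 23 bp
  [141,151): 10 bp
  [151,163): 12 bp

[2,2,2,3,5,6,6,7,7,8,9,10,12,12,13,16,20,23]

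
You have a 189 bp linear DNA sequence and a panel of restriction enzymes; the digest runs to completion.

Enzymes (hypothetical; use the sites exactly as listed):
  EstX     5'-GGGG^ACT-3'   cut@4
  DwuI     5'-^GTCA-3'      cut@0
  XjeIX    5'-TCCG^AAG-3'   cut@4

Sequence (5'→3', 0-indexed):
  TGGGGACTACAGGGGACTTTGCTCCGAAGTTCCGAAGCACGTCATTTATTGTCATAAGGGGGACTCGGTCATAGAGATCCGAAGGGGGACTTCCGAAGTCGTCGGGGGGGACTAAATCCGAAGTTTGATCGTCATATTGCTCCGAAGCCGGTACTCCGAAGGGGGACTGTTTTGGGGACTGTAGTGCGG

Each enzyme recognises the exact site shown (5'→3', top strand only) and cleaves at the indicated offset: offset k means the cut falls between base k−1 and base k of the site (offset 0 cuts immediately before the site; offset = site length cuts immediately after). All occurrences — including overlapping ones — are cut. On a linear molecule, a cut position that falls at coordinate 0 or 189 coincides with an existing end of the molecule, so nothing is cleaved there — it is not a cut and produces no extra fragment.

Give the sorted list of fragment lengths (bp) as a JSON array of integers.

Site scan:
  EstX (GGGGACT, off=4): starts [1, 11, 58, 84, 106, 161, 173] → cuts [5, 15, 62, 88, 110, 165, 177]
  DwuI (GTCA, off=0): starts [40, 50, 67, 130] → cuts [40, 50, 67, 130]
  XjeIX (TCCGAAG, off=4): starts [22, 30, 77, 91, 116, 140, 154] → cuts [26, 34, 81, 95, 120, 144, 158]

All cut coordinates (distinct, sorted): [5, 15, 26, 34, 40, 50, 62, 67, 81, 88, 95, 110, 120, 130, 144, 158, 165, 177]

Fragments:
  [0,5): 5 bp
  [5,15): 10 bp
  [15,26): 11 bp
  [26,34): 8 bp
  [34,40): 6 bp
  [40,50): 10 bp
  [50,62): 12 bp
  [62,67): 5 bp
  [67,81): 14 bp
  [81,88): 7 bp
  [88,95): 7 bp
  [95,110): 15 bp
  [110,120): 10 bp
  [120,130): 10 bp
  [130,144): 14 bp
  [144,158): 14 bp
  [158,165): 7 bp
  [165,177): 12 bp
  [177,189): 12 bp

[5,5,6,7,7,7,8,10,10,10,10,11,12,12,12,14,14,14,15]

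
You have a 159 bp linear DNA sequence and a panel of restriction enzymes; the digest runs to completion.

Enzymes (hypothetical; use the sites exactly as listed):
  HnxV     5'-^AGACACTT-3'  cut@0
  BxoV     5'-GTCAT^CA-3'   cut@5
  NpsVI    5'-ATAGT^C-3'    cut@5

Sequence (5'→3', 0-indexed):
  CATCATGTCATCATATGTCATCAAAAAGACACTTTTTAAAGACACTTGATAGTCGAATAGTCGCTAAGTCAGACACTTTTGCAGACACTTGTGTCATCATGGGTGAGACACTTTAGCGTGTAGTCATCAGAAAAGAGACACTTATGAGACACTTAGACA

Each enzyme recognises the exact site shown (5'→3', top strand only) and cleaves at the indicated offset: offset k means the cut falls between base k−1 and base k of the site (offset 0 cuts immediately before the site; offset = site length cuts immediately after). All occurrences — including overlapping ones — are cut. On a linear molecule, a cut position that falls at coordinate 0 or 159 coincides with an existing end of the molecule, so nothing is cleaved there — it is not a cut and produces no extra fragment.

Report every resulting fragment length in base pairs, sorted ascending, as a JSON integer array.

[5,8,8,8,9,10,11,11,12,13,13,14,15,22]

Per-enzyme occurrences:
  HnxV (AGACACTT, off=0): starts [26, 39, 70, 82, 105, 135, 146] → cuts [26, 39, 70, 82, 105, 135, 146]
  BxoV (GTCATCA, off=5): starts [6, 16, 92, 122] → cuts [11, 21, 97, 127]
  NpsVI (ATAGTC, off=5): starts [48, 56] → cuts [53, 61]

All cut coordinates (distinct, sorted): [11, 21, 26, 39, 53, 61, 70, 82, 97, 105, 127, 135, 146]

Fragment lengths:
  [0,11): 11 bp
  [11,21): 10 bp
  [21,26): 5 bp
  [26,39): 13 bp
  [39,53): 14 bp
  [53,61): 8 bp
  [61,70): 9 bp
  [70,82): 12 bp
  [82,97): 15 bp
  [97,105): 8 bp
  [105,127): 22 bp
  [127,135): 8 bp
  [135,146): 11 bp
  [146,159): 13 bp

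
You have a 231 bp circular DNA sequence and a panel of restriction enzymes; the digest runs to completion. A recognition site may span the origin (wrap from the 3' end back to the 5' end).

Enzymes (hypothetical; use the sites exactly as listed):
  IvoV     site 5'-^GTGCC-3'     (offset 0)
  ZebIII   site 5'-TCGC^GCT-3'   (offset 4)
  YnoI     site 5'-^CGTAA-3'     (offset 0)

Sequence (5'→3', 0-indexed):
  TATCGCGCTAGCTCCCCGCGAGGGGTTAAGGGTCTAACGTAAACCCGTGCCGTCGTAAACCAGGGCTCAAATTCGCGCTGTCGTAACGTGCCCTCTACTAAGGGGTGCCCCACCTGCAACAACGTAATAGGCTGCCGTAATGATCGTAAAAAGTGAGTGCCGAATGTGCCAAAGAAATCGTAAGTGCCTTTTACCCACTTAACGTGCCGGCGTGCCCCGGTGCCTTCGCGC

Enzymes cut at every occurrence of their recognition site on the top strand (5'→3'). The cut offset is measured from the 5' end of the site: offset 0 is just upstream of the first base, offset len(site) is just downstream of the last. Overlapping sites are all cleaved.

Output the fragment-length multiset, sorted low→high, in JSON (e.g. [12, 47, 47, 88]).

Per-enzyme occurrences:
  IvoV (GTGCC, off=0): starts [46, 87, 104, 156, 165, 183, 203, 211, 219] → cuts [46, 87, 104, 156, 165, 183, 203, 211, 219]
  ZebIII (TCGCGCT, off=4): starts [2, 72, 225] → cuts [6, 76, 229]
  YnoI (CGTAA, off=0): starts [37, 53, 81, 122, 135, 144, 178] → cuts [37, 53, 81, 122, 135, 144, 178]

Pooled cuts: [6, 37, 46, 53, 76, 81, 87, 104, 122, 135, 144, 156, 165, 178, 183, 203, 211, 219, 229]

Fragment lengths:
  6→37: 31 bp
  37→46: 9 bp
  46→53: 7 bp
  53→76: 23 bp
  76→81: 5 bp
  81→87: 6 bp
  87→104: 17 bp
  104→122: 18 bp
  122→135: 13 bp
  135→144: 9 bp
  144→156: 12 bp
  156→165: 9 bp
  165→178: 13 bp
  178→183: 5 bp
  183→203: 20 bp
  203→211: 8 bp
  211→219: 8 bp
  219→229: 10 bp
  229→6 (wrap): 231-229+6 = 8 bp

[5,5,6,7,8,8,8,9,9,9,10,12,13,13,17,18,20,23,31]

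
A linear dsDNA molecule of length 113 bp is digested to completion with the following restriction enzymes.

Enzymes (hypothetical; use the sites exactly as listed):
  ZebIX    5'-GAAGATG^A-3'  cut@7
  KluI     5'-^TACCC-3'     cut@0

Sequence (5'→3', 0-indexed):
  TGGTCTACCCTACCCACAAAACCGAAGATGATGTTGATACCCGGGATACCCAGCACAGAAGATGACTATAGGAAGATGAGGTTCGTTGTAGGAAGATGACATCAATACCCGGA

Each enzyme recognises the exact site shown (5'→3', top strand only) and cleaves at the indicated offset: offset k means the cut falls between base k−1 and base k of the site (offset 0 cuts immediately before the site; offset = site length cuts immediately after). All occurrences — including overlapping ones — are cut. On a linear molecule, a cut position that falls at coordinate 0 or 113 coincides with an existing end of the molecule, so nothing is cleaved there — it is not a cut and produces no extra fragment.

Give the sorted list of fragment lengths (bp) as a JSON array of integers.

Scan for sites:
  ZebIX GAAGATGA/7: at [23, 57, 71, 91] ⇒ [30, 64, 78, 98]
  KluI TACCC/0: at [5, 10, 37, 46, 105] ⇒ [5, 10, 37, 46, 105]

Pooled cuts: [5, 10, 30, 37, 46, 64, 78, 98, 105]

Fragments:
  [0,5): 5 bp
  [5,10): 5 bp
  [10,30): 20 bp
  [30,37): 7 bp
  [37,46): 9 bp
  [46,64): 18 bp
  [64,78): 14 bp
  [78,98): 20 bp
  [98,105): 7 bp
  [105,113): 8 bp

[5,5,7,7,8,9,14,18,20,20]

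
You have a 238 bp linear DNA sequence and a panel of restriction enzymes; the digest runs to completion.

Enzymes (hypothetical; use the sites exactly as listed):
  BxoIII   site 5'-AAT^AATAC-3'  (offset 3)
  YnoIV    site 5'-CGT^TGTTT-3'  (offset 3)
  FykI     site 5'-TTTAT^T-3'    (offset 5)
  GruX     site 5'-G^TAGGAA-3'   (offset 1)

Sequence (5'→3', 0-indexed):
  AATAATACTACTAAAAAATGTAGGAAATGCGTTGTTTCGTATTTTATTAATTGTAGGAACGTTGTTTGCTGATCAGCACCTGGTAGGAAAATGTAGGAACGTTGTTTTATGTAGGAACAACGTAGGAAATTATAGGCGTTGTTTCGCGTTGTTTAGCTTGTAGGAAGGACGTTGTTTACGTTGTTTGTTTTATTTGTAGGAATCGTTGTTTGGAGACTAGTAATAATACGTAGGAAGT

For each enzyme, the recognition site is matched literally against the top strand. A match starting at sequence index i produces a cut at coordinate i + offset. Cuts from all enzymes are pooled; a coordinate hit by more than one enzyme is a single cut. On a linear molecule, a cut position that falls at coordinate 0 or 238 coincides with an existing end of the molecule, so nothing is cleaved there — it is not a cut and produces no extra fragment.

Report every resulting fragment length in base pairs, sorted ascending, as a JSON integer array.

Scan for sites:
  BxoIII AATAATAC/3: at [0, 221] ⇒ [3, 224]
  YnoIV CGTTGTTT/3: at [29, 59, 99, 136, 146, 169, 178, 203] ⇒ [32, 62, 102, 139, 149, 172, 181, 206]
  FykI TTTATT/5: at [42, 188] ⇒ [47, 193]
  GruX GTAGGAA/1: at [19, 52, 82, 92, 110, 121, 159, 195, 229] ⇒ [20, 53, 83, 93, 111, 122, 160, 196, 230]

All cut coordinates (distinct, sorted): [3, 20, 32, 47, 53, 62, 83, 93, 102, 111, 122, 139, 149, 160, 172, 181, 193, 196, 206, 224, 230]

Fragment lengths:
  [0,3): 3 bp
  [3,20): 17 bp
  [20,32): 12 bp
  [32,47): 15 bp
  [47,53): 6 bp
  [53,62): 9 bp
  [62,83): 21 bp
  [83,93): 10 bp
  [93,102): 9 bp
  [102,111): 9 bp
  [111,122): 11 bp
  [122,139): 17 bp
  [139,149): 10 bp
  [149,160): 11 bp
  [160,172): 12 bp
  [172,181): 9 bp
  [181,193): 12 bp
  [193,196): 3 bp
  [196,206): 10 bp
  [206,224): 18 bp
  [224,230): 6 bp
  [230,238): 8 bp

[3,3,6,6,8,9,9,9,9,10,10,10,11,11,12,12,12,15,17,17,18,21]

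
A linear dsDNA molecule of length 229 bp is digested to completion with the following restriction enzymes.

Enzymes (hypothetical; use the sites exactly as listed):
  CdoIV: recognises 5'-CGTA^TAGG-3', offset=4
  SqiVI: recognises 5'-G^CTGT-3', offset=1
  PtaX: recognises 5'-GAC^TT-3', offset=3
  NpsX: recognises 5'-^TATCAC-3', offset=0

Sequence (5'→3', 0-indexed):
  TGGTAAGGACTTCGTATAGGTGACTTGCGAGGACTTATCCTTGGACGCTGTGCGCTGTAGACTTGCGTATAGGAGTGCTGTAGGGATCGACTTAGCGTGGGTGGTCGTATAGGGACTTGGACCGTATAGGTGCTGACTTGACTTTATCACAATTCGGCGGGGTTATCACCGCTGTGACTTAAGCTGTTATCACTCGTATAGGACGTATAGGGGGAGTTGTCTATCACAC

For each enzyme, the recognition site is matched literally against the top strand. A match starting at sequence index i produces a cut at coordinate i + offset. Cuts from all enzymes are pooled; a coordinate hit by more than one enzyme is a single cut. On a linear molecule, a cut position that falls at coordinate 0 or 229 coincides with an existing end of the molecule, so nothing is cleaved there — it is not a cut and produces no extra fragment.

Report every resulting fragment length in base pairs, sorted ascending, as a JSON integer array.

Per-enzyme occurrences:
  CdoIV (CGTATAGG, off=4): starts [12, 65, 105, 122, 194, 203] → cuts [16, 69, 109, 126, 198, 207]
  SqiVI (GCTGT, off=1): starts [46, 53, 76, 170, 182] → cuts [47, 54, 77, 171, 183]
  PtaX (GACTT, off=3): starts [7, 21, 31, 59, 88, 113, 134, 139, 175] → cuts [10, 24, 34, 62, 91, 116, 137, 142, 178]
  NpsX (TATCAC, off=0): starts [144, 163, 187, 221] → cuts [144, 163, 187, 221]

All cut coordinates (distinct, sorted): [10, 16, 24, 34, 47, 54, 62, 69, 77, 91, 109, 116, 126, 137, 142, 144, 163, 171, 178, 183, 187, 198, 207, 221]

Fragment lengths:
  [0,10): 10 bp
  [10,16): 6 bp
  [16,24): 8 bp
  [24,34): 10 bp
  [34,47): 13 bp
  [47,54): 7 bp
  [54,62): 8 bp
  [62,69): 7 bp
  [69,77): 8 bp
  [77,91): 14 bp
  [91,109): 18 bp
  [109,116): 7 bp
  [116,126): 10 bp
  [126,137): 11 bp
  [137,142): 5 bp
  [142,144): 2 bp
  [144,163): 19 bp
  [163,171): 8 bp
  [171,178): 7 bp
  [178,183): 5 bp
  [183,187): 4 bp
  [187,198): 11 bp
  [198,207): 9 bp
  [207,221): 14 bp
  [221,229): 8 bp

[2,4,5,5,6,7,7,7,7,8,8,8,8,8,9,10,10,10,11,11,13,14,14,18,19]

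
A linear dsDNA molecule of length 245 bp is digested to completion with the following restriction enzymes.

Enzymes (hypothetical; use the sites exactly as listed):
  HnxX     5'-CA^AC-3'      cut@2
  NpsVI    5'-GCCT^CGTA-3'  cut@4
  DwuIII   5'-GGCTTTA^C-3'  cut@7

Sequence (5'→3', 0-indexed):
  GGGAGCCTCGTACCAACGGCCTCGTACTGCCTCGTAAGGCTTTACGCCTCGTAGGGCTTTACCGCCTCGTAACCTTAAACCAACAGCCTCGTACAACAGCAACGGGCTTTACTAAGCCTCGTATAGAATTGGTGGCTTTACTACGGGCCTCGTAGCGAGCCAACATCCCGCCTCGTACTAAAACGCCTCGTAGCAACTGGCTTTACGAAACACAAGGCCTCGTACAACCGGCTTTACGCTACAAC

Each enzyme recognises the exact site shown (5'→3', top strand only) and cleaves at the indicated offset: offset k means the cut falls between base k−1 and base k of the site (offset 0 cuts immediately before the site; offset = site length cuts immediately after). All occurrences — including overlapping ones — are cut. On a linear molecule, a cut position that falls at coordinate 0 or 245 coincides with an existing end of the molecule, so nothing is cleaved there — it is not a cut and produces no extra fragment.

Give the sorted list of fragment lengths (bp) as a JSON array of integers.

[2,5,6,6,6,6,7,7,7,7,7,8,8,10,10,10,10,10,11,12,12,12,15,15,15,21]

Scan for sites:
  HnxX (CAAC, off=2): starts [13, 80, 93, 99, 160, 193, 224, 241] → cuts [15, 82, 95, 101, 162, 195, 226, 243]
  NpsVI (GCCTCGTA, off=4): starts [4, 18, 28, 45, 63, 85, 115, 146, 169, 184, 216] → cuts [8, 22, 32, 49, 67, 89, 119, 150, 173, 188, 220]
  DwuIII (GGCTTTAC, off=7): starts [37, 54, 104, 133, 198, 229] → cuts [44, 61, 111, 140, 205, 236]

All cut coordinates (distinct, sorted): [8, 15, 22, 32, 44, 49, 61, 67, 82, 89, 95, 101, 111, 119, 140, 150, 162, 173, 188, 195, 205, 220, 226, 236, 243]

Fragments:
  [0,8): 8 bp
  [8,15): 7 bp
  [15,22): 7 bp
  [22,32): 10 bp
  [32,44): 12 bp
  [44,49): 5 bp
  [49,61): 12 bp
  [61,67): 6 bp
  [67,82): 15 bp
  [82,89): 7 bp
  [89,95): 6 bp
  [95,101): 6 bp
  [101,111): 10 bp
  [111,119): 8 bp
  [119,140): 21 bp
  [140,150): 10 bp
  [150,162): 12 bp
  [162,173): 11 bp
  [173,188): 15 bp
  [188,195): 7 bp
  [195,205): 10 bp
  [205,220): 15 bp
  [220,226): 6 bp
  [226,236): 10 bp
  [236,243): 7 bp
  [243,245): 2 bp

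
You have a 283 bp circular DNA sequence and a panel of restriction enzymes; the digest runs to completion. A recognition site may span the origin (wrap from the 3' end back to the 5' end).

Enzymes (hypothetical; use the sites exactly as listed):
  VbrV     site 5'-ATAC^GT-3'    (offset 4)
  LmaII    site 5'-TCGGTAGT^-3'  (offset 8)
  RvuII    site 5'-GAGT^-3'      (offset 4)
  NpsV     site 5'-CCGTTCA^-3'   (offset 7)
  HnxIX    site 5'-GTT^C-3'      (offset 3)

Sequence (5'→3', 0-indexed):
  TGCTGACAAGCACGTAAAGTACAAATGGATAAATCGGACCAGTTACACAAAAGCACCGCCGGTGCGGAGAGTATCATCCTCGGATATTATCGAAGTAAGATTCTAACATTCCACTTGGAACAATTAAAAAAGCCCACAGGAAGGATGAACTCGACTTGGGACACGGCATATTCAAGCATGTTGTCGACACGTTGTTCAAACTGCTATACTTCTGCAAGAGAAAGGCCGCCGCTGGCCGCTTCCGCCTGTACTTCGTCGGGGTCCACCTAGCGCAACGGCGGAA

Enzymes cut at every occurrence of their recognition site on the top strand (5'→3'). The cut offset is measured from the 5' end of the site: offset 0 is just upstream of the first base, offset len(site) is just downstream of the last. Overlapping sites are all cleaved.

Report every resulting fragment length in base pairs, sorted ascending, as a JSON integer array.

Scan for sites:
  VbrV (ATACGT, off=4): no sites
  LmaII (TCGGTAGT, off=8): no sites
  RvuII GAGT/4: at [68] ⇒ [72]
  NpsV (CCGTTCA, off=7): no sites
  HnxIX GTTC/3: at [193] ⇒ [196]

Pooled cuts: [72, 196]

Fragment lengths:
  72→196: 124 bp
  196→72 (wrap): 283-196+72 = 159 bp

[124,159]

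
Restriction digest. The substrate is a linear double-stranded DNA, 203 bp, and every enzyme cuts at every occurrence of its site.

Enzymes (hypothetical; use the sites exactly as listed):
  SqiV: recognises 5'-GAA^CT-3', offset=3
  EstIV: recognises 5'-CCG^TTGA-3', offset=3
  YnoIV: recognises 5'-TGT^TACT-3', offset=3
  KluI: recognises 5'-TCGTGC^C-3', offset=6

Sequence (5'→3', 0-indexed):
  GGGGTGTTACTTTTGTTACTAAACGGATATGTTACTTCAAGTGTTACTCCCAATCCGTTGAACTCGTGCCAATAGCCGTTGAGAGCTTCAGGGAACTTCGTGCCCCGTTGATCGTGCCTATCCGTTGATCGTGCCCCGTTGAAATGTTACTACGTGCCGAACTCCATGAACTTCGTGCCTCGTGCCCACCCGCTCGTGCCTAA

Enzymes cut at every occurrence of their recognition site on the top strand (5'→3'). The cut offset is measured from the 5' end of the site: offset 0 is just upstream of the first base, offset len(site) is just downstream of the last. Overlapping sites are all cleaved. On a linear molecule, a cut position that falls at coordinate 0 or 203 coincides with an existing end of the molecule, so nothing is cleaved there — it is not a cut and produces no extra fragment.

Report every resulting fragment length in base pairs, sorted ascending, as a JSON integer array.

Scan for sites:
  SqiV (GAACT, off=3): starts [59, 92, 158, 167] → cuts [62, 95, 161, 170]
  EstIV (CCGTTGA, off=3): starts [54, 75, 104, 121, 135] → cuts [57, 78, 107, 124, 138]
  YnoIV (TGTTACT, off=3): starts [4, 13, 29, 41, 144] → cuts [7, 16, 32, 44, 147]
  KluI (TCGTGCC, off=6): starts [63, 97, 111, 128, 172, 179, 193] → cuts [69, 103, 117, 134, 178, 185, 199]

All cut coordinates (distinct, sorted): [7, 16, 32, 44, 57, 62, 69, 78, 95, 103, 107, 117, 124, 134, 138, 147, 161, 170, 178, 185, 199]

Fragments:
  [0,7): 7 bp
  [7,16): 9 bp
  [16,32): 16 bp
  [32,44): 12 bp
  [44,57): 13 bp
  [57,62): 5 bp
  [62,69): 7 bp
  [69,78): 9 bp
  [78,95): 17 bp
  [95,103): 8 bp
  [103,107): 4 bp
  [107,117): 10 bp
  [117,124): 7 bp
  [124,134): 10 bp
  [134,138): 4 bp
  [138,147): 9 bp
  [147,161): 14 bp
  [161,170): 9 bp
  [170,178): 8 bp
  [178,185): 7 bp
  [185,199): 14 bp
  [199,203): 4 bp

[4,4,4,5,7,7,7,7,8,8,9,9,9,9,10,10,12,13,14,14,16,17]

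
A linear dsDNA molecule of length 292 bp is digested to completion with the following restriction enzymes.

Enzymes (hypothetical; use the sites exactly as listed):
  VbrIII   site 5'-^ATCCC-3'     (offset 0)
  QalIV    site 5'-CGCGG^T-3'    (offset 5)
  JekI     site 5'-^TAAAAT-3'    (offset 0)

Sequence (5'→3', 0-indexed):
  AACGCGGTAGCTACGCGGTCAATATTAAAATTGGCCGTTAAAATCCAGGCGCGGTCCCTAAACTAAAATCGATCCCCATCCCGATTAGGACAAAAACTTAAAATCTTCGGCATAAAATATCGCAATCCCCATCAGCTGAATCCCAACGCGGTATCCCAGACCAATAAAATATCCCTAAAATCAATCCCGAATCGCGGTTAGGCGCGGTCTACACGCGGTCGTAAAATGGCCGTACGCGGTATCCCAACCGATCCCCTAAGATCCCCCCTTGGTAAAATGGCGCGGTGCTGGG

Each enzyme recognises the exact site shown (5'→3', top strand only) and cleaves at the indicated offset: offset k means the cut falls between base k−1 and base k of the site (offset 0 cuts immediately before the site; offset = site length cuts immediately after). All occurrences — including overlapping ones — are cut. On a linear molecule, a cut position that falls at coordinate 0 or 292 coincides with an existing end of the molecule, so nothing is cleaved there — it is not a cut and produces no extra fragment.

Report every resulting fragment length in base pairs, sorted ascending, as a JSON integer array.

[1,1,3,5,6,6,7,7,7,8,8,9,10,10,10,11,11,12,12,12,12,13,13,14,14,15,16,18,21]

Per-enzyme occurrences:
  VbrIII ATCCC/0: at [71, 77, 124, 139, 152, 170, 183, 240, 250, 260] ⇒ [71, 77, 124, 139, 152, 170, 183, 240, 250, 260]
  QalIV CGCGGT/5: at [2, 13, 49, 146, 192, 202, 213, 234, 280] ⇒ [7, 18, 54, 151, 197, 207, 218, 239, 285]
  JekI TAAAAT/0: at [25, 38, 63, 98, 112, 164, 175, 221, 272] ⇒ [25, 38, 63, 98, 112, 164, 175, 221, 272]

Pooled cuts: [7, 18, 25, 38, 54, 63, 71, 77, 98, 112, 124, 139, 151, 152, 164, 170, 175, 183, 197, 207, 218, 221, 239, 240, 250, 260, 272, 285]

Fragment lengths:
  [0,7): 7 bp
  [7,18): 11 bp
  [18,25): 7 bp
  [25,38): 13 bp
  [38,54): 16 bp
  [54,63): 9 bp
  [63,71): 8 bp
  [71,77): 6 bp
  [77,98): 21 bp
  [98,112): 14 bp
  [112,124): 12 bp
  [124,139): 15 bp
  [139,151): 12 bp
  [151,152): 1 bp
  [152,164): 12 bp
  [164,170): 6 bp
  [170,175): 5 bp
  [175,183): 8 bp
  [183,197): 14 bp
  [197,207): 10 bp
  [207,218): 11 bp
  [218,221): 3 bp
  [221,239): 18 bp
  [239,240): 1 bp
  [240,250): 10 bp
  [250,260): 10 bp
  [260,272): 12 bp
  [272,285): 13 bp
  [285,292): 7 bp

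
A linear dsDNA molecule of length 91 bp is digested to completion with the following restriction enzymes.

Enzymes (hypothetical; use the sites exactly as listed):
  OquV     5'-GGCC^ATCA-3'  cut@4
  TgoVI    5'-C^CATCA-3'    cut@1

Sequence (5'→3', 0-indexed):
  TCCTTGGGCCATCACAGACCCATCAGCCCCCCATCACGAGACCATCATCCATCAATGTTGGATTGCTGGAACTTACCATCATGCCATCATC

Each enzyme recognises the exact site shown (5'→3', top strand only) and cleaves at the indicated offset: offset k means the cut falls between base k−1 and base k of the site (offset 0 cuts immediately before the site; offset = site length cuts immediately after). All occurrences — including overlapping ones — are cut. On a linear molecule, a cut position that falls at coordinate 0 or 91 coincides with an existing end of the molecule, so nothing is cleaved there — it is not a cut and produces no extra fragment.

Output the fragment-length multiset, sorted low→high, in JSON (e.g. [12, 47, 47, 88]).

[1,7,7,8,9,10,11,11,27]

Site scan:
  OquV (GGCCATCA, off=4): starts [6] → cuts [10]
  TgoVI (CCATCA, off=1): starts [8, 19, 30, 41, 48, 75, 83] → cuts [9, 20, 31, 42, 49, 76, 84]

Pooled cuts: [9, 10, 20, 31, 42, 49, 76, 84]

Fragments:
  [0,9): 9 bp
  [9,10): 1 bp
  [10,20): 10 bp
  [20,31): 11 bp
  [31,42): 11 bp
  [42,49): 7 bp
  [49,76): 27 bp
  [76,84): 8 bp
  [84,91): 7 bp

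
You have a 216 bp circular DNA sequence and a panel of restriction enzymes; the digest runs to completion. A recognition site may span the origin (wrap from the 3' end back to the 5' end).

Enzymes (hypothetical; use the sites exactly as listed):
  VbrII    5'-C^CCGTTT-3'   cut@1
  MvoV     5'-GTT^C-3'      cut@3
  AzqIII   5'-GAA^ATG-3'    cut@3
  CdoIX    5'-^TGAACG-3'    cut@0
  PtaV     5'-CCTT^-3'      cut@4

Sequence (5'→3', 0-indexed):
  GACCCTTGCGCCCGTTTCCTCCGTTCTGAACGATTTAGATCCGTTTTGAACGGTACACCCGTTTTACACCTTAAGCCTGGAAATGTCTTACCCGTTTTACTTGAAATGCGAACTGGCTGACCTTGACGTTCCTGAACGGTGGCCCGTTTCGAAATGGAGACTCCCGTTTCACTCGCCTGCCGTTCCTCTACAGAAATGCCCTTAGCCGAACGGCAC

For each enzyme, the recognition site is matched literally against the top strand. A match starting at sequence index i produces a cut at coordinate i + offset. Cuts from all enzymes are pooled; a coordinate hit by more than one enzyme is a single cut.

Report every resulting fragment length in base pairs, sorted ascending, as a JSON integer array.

Scan for sites:
  VbrII (CCCGTTT, off=1): starts [10, 57, 90, 142, 162] → cuts [11, 58, 91, 143, 163]
  MvoV (GTTC, off=3): starts [22, 127, 181] → cuts [25, 130, 184]
  AzqIII (GAAATG, off=3): starts [79, 102, 150, 192] → cuts [82, 105, 153, 195]
  CdoIX (TGAACG, off=0): starts [26, 46, 132] → cuts [26, 46, 132]
  PtaV (CCTT, off=4): starts [3, 68, 120, 199] → cuts [7, 72, 124, 203]

Pooled cuts: [7, 11, 25, 26, 46, 58, 72, 82, 91, 105, 124, 130, 132, 143, 153, 163, 184, 195, 203]

Fragment lengths:
  7→11: 4 bp
  11→25: 14 bp
  25→26: 1 bp
  26→46: 20 bp
  46→58: 12 bp
  58→72: 14 bp
  72→82: 10 bp
  82→91: 9 bp
  91→105: 14 bp
  105→124: 19 bp
  124→130: 6 bp
  130→132: 2 bp
  132→143: 11 bp
  143→153: 10 bp
  153→163: 10 bp
  163→184: 21 bp
  184→195: 11 bp
  195→203: 8 bp
  203→7 (wrap): 216-203+7 = 20 bp

[1,2,4,6,8,9,10,10,10,11,11,12,14,14,14,19,20,20,21]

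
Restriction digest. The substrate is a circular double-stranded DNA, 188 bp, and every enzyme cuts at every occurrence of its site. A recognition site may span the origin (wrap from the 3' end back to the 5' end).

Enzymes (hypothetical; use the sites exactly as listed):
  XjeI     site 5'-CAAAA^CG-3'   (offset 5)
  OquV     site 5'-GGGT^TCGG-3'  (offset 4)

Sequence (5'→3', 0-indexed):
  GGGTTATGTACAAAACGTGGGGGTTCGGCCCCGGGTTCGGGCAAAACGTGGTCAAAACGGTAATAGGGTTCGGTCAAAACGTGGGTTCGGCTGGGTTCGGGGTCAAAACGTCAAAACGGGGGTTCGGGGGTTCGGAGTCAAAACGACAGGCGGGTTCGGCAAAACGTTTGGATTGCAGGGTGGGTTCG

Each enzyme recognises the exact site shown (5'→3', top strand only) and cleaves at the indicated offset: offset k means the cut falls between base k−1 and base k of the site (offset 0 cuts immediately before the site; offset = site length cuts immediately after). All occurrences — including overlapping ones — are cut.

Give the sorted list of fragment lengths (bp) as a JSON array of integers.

Scan for sites:
  XjeI CAAAACG/5: at [10, 41, 52, 74, 103, 111, 138, 159] ⇒ [15, 46, 57, 79, 108, 116, 143, 164]
  OquV GGGTTCGG/4: at [20, 32, 65, 82, 92, 119, 127, 151, 181] ⇒ [24, 36, 69, 86, 96, 123, 131, 155, 185]

Pooled cuts: [15, 24, 36, 46, 57, 69, 79, 86, 96, 108, 116, 123, 131, 143, 155, 164, 185]

Fragments:
  15→24: 9 bp
  24→36: 12 bp
  36→46: 10 bp
  46→57: 11 bp
  57→69: 12 bp
  69→79: 10 bp
  79→86: 7 bp
  86→96: 10 bp
  96→108: 12 bp
  108→116: 8 bp
  116→123: 7 bp
  123→131: 8 bp
  131→143: 12 bp
  143→155: 12 bp
  155→164: 9 bp
  164→185: 21 bp
  185→15 (wrap): 188-185+15 = 18 bp

[7,7,8,8,9,9,10,10,10,11,12,12,12,12,12,18,21]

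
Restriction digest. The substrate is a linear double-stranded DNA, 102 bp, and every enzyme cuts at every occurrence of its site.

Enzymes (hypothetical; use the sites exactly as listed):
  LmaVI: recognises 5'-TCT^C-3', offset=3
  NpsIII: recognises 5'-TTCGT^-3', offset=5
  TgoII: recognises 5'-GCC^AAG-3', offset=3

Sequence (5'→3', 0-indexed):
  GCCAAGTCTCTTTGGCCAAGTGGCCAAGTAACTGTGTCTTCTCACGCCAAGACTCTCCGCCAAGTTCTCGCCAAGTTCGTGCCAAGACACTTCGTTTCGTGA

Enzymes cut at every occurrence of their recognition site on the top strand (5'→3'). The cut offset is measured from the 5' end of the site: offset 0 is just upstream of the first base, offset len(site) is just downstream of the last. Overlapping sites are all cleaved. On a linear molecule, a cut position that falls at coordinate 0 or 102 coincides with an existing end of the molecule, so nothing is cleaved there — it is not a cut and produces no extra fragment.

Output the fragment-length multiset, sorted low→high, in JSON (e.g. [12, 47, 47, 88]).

[2,3,3,4,5,5,6,6,7,8,8,8,8,12,17]

Scan for sites:
  LmaVI TCTC/3: at [6, 39, 53, 65] ⇒ [9, 42, 56, 68]
  NpsIII TTCGT/5: at [75, 90, 95] ⇒ [80, 95, 100]
  TgoII GCCAAG/3: at [0, 14, 22, 45, 58, 69, 80] ⇒ [3, 17, 25, 48, 61, 72, 83]

Pooled cuts: [3, 9, 17, 25, 42, 48, 56, 61, 68, 72, 80, 83, 95, 100]

Fragment lengths:
  [0,3): 3 bp
  [3,9): 6 bp
  [9,17): 8 bp
  [17,25): 8 bp
  [25,42): 17 bp
  [42,48): 6 bp
  [48,56): 8 bp
  [56,61): 5 bp
  [61,68): 7 bp
  [68,72): 4 bp
  [72,80): 8 bp
  [80,83): 3 bp
  [83,95): 12 bp
  [95,100): 5 bp
  [100,102): 2 bp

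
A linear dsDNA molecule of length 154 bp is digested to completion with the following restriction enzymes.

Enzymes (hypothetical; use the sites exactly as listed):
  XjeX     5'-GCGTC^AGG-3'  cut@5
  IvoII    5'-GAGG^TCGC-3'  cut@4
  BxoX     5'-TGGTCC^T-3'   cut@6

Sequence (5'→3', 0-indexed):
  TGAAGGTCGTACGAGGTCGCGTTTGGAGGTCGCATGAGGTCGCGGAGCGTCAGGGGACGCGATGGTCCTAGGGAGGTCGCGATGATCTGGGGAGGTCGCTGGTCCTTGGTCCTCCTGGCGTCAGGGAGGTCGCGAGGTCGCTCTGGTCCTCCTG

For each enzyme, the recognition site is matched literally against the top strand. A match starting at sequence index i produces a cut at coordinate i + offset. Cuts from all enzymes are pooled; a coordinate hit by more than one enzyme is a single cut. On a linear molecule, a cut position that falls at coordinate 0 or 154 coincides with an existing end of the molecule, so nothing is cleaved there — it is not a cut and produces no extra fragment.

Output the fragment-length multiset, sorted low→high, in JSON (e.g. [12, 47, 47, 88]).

Per-enzyme occurrences:
  XjeX (GCGTCAGG, off=5): starts [46, 117] → cuts [51, 122]
  IvoII (GAGGTCGC, off=4): starts [12, 25, 35, 72, 91, 125, 133] → cuts [16, 29, 39, 76, 95, 129, 137]
  BxoX (TGGTCCT, off=6): starts [62, 99, 106, 143] → cuts [68, 105, 112, 149]

All cut coordinates (distinct, sorted): [16, 29, 39, 51, 68, 76, 95, 105, 112, 122, 129, 137, 149]

Fragment lengths:
  [0,16): 16 bp
  [16,29): 13 bp
  [29,39): 10 bp
  [39,51): 12 bp
  [51,68): 17 bp
  [68,76): 8 bp
  [76,95): 19 bp
  [95,105): 10 bp
  [105,112): 7 bp
  [112,122): 10 bp
  [122,129): 7 bp
  [129,137): 8 bp
  [137,149): 12 bp
  [149,154): 5 bp

[5,7,7,8,8,10,10,10,12,12,13,16,17,19]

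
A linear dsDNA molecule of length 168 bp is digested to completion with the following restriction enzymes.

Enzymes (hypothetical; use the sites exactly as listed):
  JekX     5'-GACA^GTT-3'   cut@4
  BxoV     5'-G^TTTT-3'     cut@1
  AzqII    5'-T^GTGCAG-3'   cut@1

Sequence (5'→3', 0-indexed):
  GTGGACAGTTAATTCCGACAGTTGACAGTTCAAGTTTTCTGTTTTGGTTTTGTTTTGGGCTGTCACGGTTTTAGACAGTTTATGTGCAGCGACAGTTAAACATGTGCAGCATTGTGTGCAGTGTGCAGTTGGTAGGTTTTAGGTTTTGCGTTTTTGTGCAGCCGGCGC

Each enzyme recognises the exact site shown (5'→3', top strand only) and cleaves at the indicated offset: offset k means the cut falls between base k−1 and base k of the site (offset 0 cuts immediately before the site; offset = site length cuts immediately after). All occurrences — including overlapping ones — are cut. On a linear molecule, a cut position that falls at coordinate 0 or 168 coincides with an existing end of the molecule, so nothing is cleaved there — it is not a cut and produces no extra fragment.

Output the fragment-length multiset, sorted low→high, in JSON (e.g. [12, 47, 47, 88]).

[5,5,6,6,7,7,7,7,7,7,7,9,9,11,12,13,13,14,16]

Scan for sites:
  JekX (GACAGTT, off=4): starts [3, 16, 23, 73, 90] → cuts [7, 20, 27, 77, 94]
  BxoV (GTTTT, off=1): starts [33, 40, 46, 51, 67, 135, 142, 149] → cuts [34, 41, 47, 52, 68, 136, 143, 150]
  AzqII (TGTGCAG, off=1): starts [82, 102, 114, 121, 154] → cuts [83, 103, 115, 122, 155]

All cut coordinates (distinct, sorted): [7, 20, 27, 34, 41, 47, 52, 68, 77, 83, 94, 103, 115, 122, 136, 143, 150, 155]

Fragment lengths:
  [0,7): 7 bp
  [7,20): 13 bp
  [20,27): 7 bp
  [27,34): 7 bp
  [34,41): 7 bp
  [41,47): 6 bp
  [47,52): 5 bp
  [52,68): 16 bp
  [68,77): 9 bp
  [77,83): 6 bp
  [83,94): 11 bp
  [94,103): 9 bp
  [103,115): 12 bp
  [115,122): 7 bp
  [122,136): 14 bp
  [136,143): 7 bp
  [143,150): 7 bp
  [150,155): 5 bp
  [155,168): 13 bp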